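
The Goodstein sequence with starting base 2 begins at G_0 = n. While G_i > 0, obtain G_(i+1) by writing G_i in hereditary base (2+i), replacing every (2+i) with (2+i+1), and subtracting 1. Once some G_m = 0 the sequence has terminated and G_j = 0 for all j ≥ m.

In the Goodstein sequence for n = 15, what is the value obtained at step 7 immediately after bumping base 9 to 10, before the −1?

G_0=15  [base 2] 2^(2 + 1) + 2^2 + 2 + 1  →[2↦3]→  3^(3 + 1) + 3^3 + 3 + 1 = 112  −1 ⇒ G_1=111
G_1=111  [base 3] 3^(3 + 1) + 3^3 + 3  →[3↦4]→  4^(4 + 1) + 4^4 + 4 = 1284  −1 ⇒ G_2=1283
G_2=1283  [base 4] 4^(4 + 1) + 4^4 + 3  →[4↦5]→  5^(5 + 1) + 5^5 + 3 = 18753  −1 ⇒ G_3=18752
G_3=18752  [base 5] 5^(5 + 1) + 5^5 + 2  →[5↦6]→  6^(6 + 1) + 6^6 + 2 = 326594  −1 ⇒ G_4=326593
G_4=326593  [base 6] 6^(6 + 1) + 6^6 + 1  →[6↦7]→  7^(7 + 1) + 7^7 + 1 = 6588345  −1 ⇒ G_5=6588344
G_5=6588344  [base 7] 7^(7 + 1) + 7^7  →[7↦8]→  8^(8 + 1) + 8^8 = 150994944  −1 ⇒ G_6=150994943
G_6=150994943  [base 8] 8^(8 + 1) + 7·8^7 + 7·8^6 + 7·8^5 + 7·8^4 + 7·8^3 + 7·8^2 + 7·8 + 7  →[8↦9]→  9^(9 + 1) + 7·9^7 + 7·9^6 + 7·9^5 + 7·9^4 + 7·9^3 + 7·9^2 + 7·9 + 7 = 3524450281  −1 ⇒ G_7=3524450280
G_7=3524450280  [base 9] 9^(9 + 1) + 7·9^7 + 7·9^6 + 7·9^5 + 7·9^4 + 7·9^3 + 7·9^2 + 7·9 + 6  →[9↦10]→  10^(10 + 1) + 7·10^7 + 7·10^6 + 7·10^5 + 7·10^4 + 7·10^3 + 7·10^2 + 7·10 + 6 = 100077777776  −1 ⇒ G_8=100077777775

100077777776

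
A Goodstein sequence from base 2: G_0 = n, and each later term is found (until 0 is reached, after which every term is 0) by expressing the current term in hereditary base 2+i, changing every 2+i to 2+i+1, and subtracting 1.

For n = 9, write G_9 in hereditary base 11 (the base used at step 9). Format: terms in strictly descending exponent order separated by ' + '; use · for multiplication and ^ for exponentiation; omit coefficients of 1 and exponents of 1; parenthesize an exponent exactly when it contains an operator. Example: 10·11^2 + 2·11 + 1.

i=0: 9 = 2^(2 + 1) + 1 (b=2); 2→3: 3^(3 + 1) + 1 = 82; 82−1 = 81
i=1: 81 = 3^(3 + 1) (b=3); 3→4: 4^(4 + 1) = 1024; 1024−1 = 1023
i=2: 1023 = 3·4^4 + 3·4^3 + 3·4^2 + 3·4 + 3 (b=4); 4→5: 3·5^5 + 3·5^3 + 3·5^2 + 3·5 + 3 = 9843; 9843−1 = 9842
i=3: 9842 = 3·5^5 + 3·5^3 + 3·5^2 + 3·5 + 2 (b=5); 5→6: 3·6^6 + 3·6^3 + 3·6^2 + 3·6 + 2 = 140744; 140744−1 = 140743
i=4: 140743 = 3·6^6 + 3·6^3 + 3·6^2 + 3·6 + 1 (b=6); 6→7: 3·7^7 + 3·7^3 + 3·7^2 + 3·7 + 1 = 2471827; 2471827−1 = 2471826
i=5: 2471826 = 3·7^7 + 3·7^3 + 3·7^2 + 3·7 (b=7); 7→8: 3·8^8 + 3·8^3 + 3·8^2 + 3·8 = 50333400; 50333400−1 = 50333399
i=6: 50333399 = 3·8^8 + 3·8^3 + 3·8^2 + 2·8 + 7 (b=8); 8→9: 3·9^9 + 3·9^3 + 3·9^2 + 2·9 + 7 = 1162263922; 1162263922−1 = 1162263921
i=7: 1162263921 = 3·9^9 + 3·9^3 + 3·9^2 + 2·9 + 6 (b=9); 9→10: 3·10^10 + 3·10^3 + 3·10^2 + 2·10 + 6 = 30000003326; 30000003326−1 = 30000003325
i=8: 30000003325 = 3·10^10 + 3·10^3 + 3·10^2 + 2·10 + 5 (b=10); 10→11: 3·11^11 + 3·11^3 + 3·11^2 + 2·11 + 5 = 855935016216; 855935016216−1 = 855935016215

3·11^11 + 3·11^3 + 3·11^2 + 2·11 + 4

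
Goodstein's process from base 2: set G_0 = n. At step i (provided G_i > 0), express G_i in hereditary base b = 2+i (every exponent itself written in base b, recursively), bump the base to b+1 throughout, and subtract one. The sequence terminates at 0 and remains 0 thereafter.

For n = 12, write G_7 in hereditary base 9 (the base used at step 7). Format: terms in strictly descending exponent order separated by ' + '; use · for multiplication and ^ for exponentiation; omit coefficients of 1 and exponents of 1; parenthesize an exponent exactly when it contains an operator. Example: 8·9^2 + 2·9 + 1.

G_0 = 12. HB_2(12) = 2^(2 + 1) + 2^2. Bump = 108. G_1 = 107.
G_1 = 107. HB_3(107) = 3^(3 + 1) + 2·3^2 + 2·3 + 2. Bump = 1066. G_2 = 1065.
G_2 = 1065. HB_4(1065) = 4^(4 + 1) + 2·4^2 + 2·4 + 1. Bump = 15686. G_3 = 15685.
G_3 = 15685. HB_5(15685) = 5^(5 + 1) + 2·5^2 + 2·5. Bump = 280020. G_4 = 280019.
G_4 = 280019. HB_6(280019) = 6^(6 + 1) + 2·6^2 + 6 + 5. Bump = 5764911. G_5 = 5764910.
G_5 = 5764910. HB_7(5764910) = 7^(7 + 1) + 2·7^2 + 7 + 4. Bump = 134217868. G_6 = 134217867.
G_6 = 134217867. HB_8(134217867) = 8^(8 + 1) + 2·8^2 + 8 + 3. Bump = 3486784575. G_7 = 3486784574.
G_7 = 3486784574. HB_9(3486784574) = 9^(9 + 1) + 2·9^2 + 9 + 2. Bump = 100000000212. G_8 = 100000000211.

9^(9 + 1) + 2·9^2 + 9 + 2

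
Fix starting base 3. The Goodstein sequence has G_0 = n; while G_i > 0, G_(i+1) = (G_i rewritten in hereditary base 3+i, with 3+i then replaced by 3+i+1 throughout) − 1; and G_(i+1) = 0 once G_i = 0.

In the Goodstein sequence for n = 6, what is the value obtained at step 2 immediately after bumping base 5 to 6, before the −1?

G_0=6  [base 3] 2·3  →[3↦4]→  2·4 = 8  −1 ⇒ G_1=7
G_1=7  [base 4] 4 + 3  →[4↦5]→  5 + 3 = 8  −1 ⇒ G_2=7
G_2=7  [base 5] 5 + 2  →[5↦6]→  6 + 2 = 8  −1 ⇒ G_3=7

8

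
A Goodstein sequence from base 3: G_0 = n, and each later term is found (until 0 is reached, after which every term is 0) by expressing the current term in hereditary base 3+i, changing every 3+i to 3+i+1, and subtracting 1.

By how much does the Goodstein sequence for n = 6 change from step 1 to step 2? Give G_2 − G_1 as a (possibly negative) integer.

0

6 —HB3→ 2·3 —bump→ 2·4 = 8 —(−1)→ 7
7 —HB4→ 4 + 3 —bump→ 5 + 3 = 8 —(−1)→ 7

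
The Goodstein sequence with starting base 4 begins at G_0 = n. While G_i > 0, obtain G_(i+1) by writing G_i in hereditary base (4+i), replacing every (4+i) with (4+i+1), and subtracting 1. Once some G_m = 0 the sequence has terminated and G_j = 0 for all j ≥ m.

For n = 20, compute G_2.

i=0: 20 = 4^2 + 4 (b=4); 4→5: 5^2 + 5 = 30; 30−1 = 29
i=1: 29 = 5^2 + 4 (b=5); 5→6: 6^2 + 4 = 40; 40−1 = 39

39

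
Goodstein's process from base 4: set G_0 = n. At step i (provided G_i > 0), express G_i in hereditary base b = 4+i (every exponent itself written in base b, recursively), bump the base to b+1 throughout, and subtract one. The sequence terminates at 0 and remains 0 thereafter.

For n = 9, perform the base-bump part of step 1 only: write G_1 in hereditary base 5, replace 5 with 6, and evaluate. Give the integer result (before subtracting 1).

G_0=9  [base 4] 2·4 + 1  →[4↦5]→  2·5 + 1 = 11  −1 ⇒ G_1=10
G_1=10  [base 5] 2·5  →[5↦6]→  2·6 = 12  −1 ⇒ G_2=11

12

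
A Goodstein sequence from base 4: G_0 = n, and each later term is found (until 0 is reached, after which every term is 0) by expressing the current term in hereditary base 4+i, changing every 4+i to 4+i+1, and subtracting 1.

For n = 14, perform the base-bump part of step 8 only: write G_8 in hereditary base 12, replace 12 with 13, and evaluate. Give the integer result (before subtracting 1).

27

G_0 = 14. HB_4(14) = 3·4 + 2. Bump = 17. G_1 = 16.
G_1 = 16. HB_5(16) = 3·5 + 1. Bump = 19. G_2 = 18.
G_2 = 18. HB_6(18) = 3·6. Bump = 21. G_3 = 20.
G_3 = 20. HB_7(20) = 2·7 + 6. Bump = 22. G_4 = 21.
G_4 = 21. HB_8(21) = 2·8 + 5. Bump = 23. G_5 = 22.
G_5 = 22. HB_9(22) = 2·9 + 4. Bump = 24. G_6 = 23.
G_6 = 23. HB_10(23) = 2·10 + 3. Bump = 25. G_7 = 24.
G_7 = 24. HB_11(24) = 2·11 + 2. Bump = 26. G_8 = 25.
G_8 = 25. HB_12(25) = 2·12 + 1. Bump = 27. G_9 = 26.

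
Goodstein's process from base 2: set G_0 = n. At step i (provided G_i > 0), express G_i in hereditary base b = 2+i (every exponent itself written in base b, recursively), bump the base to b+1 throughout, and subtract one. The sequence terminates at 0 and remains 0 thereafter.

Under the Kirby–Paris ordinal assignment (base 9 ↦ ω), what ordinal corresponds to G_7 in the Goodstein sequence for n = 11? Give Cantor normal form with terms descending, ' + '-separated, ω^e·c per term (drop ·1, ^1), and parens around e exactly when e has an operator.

i=0: 11 = 2^(2 + 1) + 2 + 1 (b=2); 2→3: 3^(3 + 1) + 3 + 1 = 85; 85−1 = 84
i=1: 84 = 3^(3 + 1) + 3 (b=3); 3→4: 4^(4 + 1) + 4 = 1028; 1028−1 = 1027
i=2: 1027 = 4^(4 + 1) + 3 (b=4); 4→5: 5^(5 + 1) + 3 = 15628; 15628−1 = 15627
i=3: 15627 = 5^(5 + 1) + 2 (b=5); 5→6: 6^(6 + 1) + 2 = 279938; 279938−1 = 279937
i=4: 279937 = 6^(6 + 1) + 1 (b=6); 6→7: 7^(7 + 1) + 1 = 5764802; 5764802−1 = 5764801
i=5: 5764801 = 7^(7 + 1) (b=7); 7→8: 8^(8 + 1) = 134217728; 134217728−1 = 134217727
i=6: 134217727 = 7·8^8 + 7·8^7 + 7·8^6 + 7·8^5 + 7·8^4 + 7·8^3 + 7·8^2 + 7·8 + 7 (b=8); 8→9: 7·9^9 + 7·9^7 + 7·9^6 + 7·9^5 + 7·9^4 + 7·9^3 + 7·9^2 + 7·9 + 7 = 2749609303; 2749609303−1 = 2749609302

ω^ω·7 + ω^7·7 + ω^6·7 + ω^5·7 + ω^4·7 + ω^3·7 + ω^2·7 + ω·7 + 6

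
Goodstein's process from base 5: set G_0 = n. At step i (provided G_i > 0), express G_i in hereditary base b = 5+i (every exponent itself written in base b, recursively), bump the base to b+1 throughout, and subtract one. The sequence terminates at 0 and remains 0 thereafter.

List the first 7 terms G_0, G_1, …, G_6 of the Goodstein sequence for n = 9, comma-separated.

9, 9, 9, 9, 9, 9, 8

G_0=9  [base 5] 5 + 4  →[5↦6]→  6 + 4 = 10  −1 ⇒ G_1=9
G_1=9  [base 6] 6 + 3  →[6↦7]→  7 + 3 = 10  −1 ⇒ G_2=9
G_2=9  [base 7] 7 + 2  →[7↦8]→  8 + 2 = 10  −1 ⇒ G_3=9
G_3=9  [base 8] 8 + 1  →[8↦9]→  9 + 1 = 10  −1 ⇒ G_4=9
G_4=9  [base 9] 9  →[9↦10]→  10 = 10  −1 ⇒ G_5=9
G_5=9  [base 10] 9  →[10↦11]→  9 = 9  −1 ⇒ G_6=8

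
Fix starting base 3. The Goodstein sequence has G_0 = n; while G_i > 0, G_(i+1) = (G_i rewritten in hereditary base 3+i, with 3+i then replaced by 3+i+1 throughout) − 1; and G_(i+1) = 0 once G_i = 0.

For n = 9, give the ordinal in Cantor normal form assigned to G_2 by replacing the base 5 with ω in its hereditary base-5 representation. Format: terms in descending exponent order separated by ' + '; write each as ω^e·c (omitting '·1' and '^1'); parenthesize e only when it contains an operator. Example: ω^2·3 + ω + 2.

ω·3 + 2

9 —HB3→ 3^2 —bump→ 4^2 = 16 —(−1)→ 15
15 —HB4→ 3·4 + 3 —bump→ 3·5 + 3 = 18 —(−1)→ 17
17 —HB5→ 3·5 + 2 —bump→ 3·6 + 2 = 20 —(−1)→ 19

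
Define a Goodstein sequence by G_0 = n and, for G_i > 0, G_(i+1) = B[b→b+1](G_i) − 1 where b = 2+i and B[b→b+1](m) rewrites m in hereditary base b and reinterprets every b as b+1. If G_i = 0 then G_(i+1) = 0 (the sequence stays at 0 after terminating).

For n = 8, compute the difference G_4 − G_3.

i=0: 8 = 2^(2 + 1) (b=2); 2→3: 3^(3 + 1) = 81; 81−1 = 80
i=1: 80 = 2·3^3 + 2·3^2 + 2·3 + 2 (b=3); 3→4: 2·4^4 + 2·4^2 + 2·4 + 2 = 554; 554−1 = 553
i=2: 553 = 2·4^4 + 2·4^2 + 2·4 + 1 (b=4); 4→5: 2·5^5 + 2·5^2 + 2·5 + 1 = 6311; 6311−1 = 6310
i=3: 6310 = 2·5^5 + 2·5^2 + 2·5 (b=5); 5→6: 2·6^6 + 2·6^2 + 2·6 = 93396; 93396−1 = 93395

87085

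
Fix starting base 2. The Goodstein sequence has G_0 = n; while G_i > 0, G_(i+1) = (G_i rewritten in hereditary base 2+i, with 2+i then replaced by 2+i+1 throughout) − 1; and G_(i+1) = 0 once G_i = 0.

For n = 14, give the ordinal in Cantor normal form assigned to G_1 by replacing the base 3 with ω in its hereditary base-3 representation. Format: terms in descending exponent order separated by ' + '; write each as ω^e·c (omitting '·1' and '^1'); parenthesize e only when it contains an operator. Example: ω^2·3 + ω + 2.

[0] 14 ≡ 2^(2 + 1) + 2^2 + 2 (base 2). Lift 3: 111. −1: 110.
[1] 110 ≡ 3^(3 + 1) + 3^3 + 2 (base 3). Lift 4: 1282. −1: 1281.

ω^(ω + 1) + ω^ω + 2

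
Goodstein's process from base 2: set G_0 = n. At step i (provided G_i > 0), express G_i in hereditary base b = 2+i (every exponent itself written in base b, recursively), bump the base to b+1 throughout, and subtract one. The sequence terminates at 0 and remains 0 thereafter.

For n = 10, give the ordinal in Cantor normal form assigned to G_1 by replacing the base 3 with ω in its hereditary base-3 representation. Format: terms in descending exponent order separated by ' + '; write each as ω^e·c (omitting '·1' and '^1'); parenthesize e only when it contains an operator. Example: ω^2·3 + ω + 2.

i=0: 10 = 2^(2 + 1) + 2 (b=2); 2→3: 3^(3 + 1) + 3 = 84; 84−1 = 83
i=1: 83 = 3^(3 + 1) + 2 (b=3); 3→4: 4^(4 + 1) + 2 = 1026; 1026−1 = 1025

ω^(ω + 1) + 2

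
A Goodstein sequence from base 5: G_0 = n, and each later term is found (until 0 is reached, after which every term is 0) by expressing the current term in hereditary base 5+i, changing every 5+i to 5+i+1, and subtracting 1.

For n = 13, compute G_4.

base 5: 13 = 2·5 + 3; at 6: 2·6 + 3 = 15; next = 14
base 6: 14 = 2·6 + 2; at 7: 2·7 + 2 = 16; next = 15
base 7: 15 = 2·7 + 1; at 8: 2·8 + 1 = 17; next = 16
base 8: 16 = 2·8; at 9: 2·9 = 18; next = 17
base 9: 17 = 9 + 8; at 10: 10 + 8 = 18; next = 17

17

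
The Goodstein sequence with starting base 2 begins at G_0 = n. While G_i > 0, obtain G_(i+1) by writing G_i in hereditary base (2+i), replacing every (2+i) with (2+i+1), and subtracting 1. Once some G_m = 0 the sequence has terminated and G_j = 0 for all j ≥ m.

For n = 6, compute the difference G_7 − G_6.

144904

i=0: 6 = 2^2 + 2 (b=2); 2→3: 3^3 + 3 = 30; 30−1 = 29
i=1: 29 = 3^3 + 2 (b=3); 3→4: 4^4 + 2 = 258; 258−1 = 257
i=2: 257 = 4^4 + 1 (b=4); 4→5: 5^5 + 1 = 3126; 3126−1 = 3125
i=3: 3125 = 5^5 (b=5); 5→6: 6^6 = 46656; 46656−1 = 46655
i=4: 46655 = 5·6^5 + 5·6^4 + 5·6^3 + 5·6^2 + 5·6 + 5 (b=6); 6→7: 5·7^5 + 5·7^4 + 5·7^3 + 5·7^2 + 5·7 + 5 = 98040; 98040−1 = 98039
i=5: 98039 = 5·7^5 + 5·7^4 + 5·7^3 + 5·7^2 + 5·7 + 4 (b=7); 7→8: 5·8^5 + 5·8^4 + 5·8^3 + 5·8^2 + 5·8 + 4 = 187244; 187244−1 = 187243
i=6: 187243 = 5·8^5 + 5·8^4 + 5·8^3 + 5·8^2 + 5·8 + 3 (b=8); 8→9: 5·9^5 + 5·9^4 + 5·9^3 + 5·9^2 + 5·9 + 3 = 332148; 332148−1 = 332147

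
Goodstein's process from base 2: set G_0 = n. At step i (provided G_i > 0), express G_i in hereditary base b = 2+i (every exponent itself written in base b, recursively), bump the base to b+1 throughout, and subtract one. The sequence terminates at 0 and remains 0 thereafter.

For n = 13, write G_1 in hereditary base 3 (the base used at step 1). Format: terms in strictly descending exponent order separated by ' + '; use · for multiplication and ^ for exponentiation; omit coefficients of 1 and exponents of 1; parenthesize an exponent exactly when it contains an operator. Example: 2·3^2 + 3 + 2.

i=0: 13 = 2^(2 + 1) + 2^2 + 1 (b=2); 2→3: 3^(3 + 1) + 3^3 + 1 = 109; 109−1 = 108
i=1: 108 = 3^(3 + 1) + 3^3 (b=3); 3→4: 4^(4 + 1) + 4^4 = 1280; 1280−1 = 1279

3^(3 + 1) + 3^3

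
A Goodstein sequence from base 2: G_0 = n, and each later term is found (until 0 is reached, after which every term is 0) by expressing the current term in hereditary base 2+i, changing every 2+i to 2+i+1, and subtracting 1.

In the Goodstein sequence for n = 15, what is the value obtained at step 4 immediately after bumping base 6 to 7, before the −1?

base 2: 15 = 2^(2 + 1) + 2^2 + 2 + 1; at 3: 3^(3 + 1) + 3^3 + 3 + 1 = 112; next = 111
base 3: 111 = 3^(3 + 1) + 3^3 + 3; at 4: 4^(4 + 1) + 4^4 + 4 = 1284; next = 1283
base 4: 1283 = 4^(4 + 1) + 4^4 + 3; at 5: 5^(5 + 1) + 5^5 + 3 = 18753; next = 18752
base 5: 18752 = 5^(5 + 1) + 5^5 + 2; at 6: 6^(6 + 1) + 6^6 + 2 = 326594; next = 326593

6588345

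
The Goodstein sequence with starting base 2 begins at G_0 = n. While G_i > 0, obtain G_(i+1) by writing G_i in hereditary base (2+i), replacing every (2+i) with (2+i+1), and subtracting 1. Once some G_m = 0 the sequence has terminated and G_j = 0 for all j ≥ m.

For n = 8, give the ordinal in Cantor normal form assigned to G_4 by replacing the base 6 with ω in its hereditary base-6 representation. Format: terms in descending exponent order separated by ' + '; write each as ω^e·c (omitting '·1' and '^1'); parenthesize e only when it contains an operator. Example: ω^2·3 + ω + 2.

base 2: 8 = 2^(2 + 1); at 3: 3^(3 + 1) = 81; next = 80
base 3: 80 = 2·3^3 + 2·3^2 + 2·3 + 2; at 4: 2·4^4 + 2·4^2 + 2·4 + 2 = 554; next = 553
base 4: 553 = 2·4^4 + 2·4^2 + 2·4 + 1; at 5: 2·5^5 + 2·5^2 + 2·5 + 1 = 6311; next = 6310
base 5: 6310 = 2·5^5 + 2·5^2 + 2·5; at 6: 2·6^6 + 2·6^2 + 2·6 = 93396; next = 93395
base 6: 93395 = 2·6^6 + 2·6^2 + 6 + 5; at 7: 2·7^7 + 2·7^2 + 7 + 5 = 1647196; next = 1647195

ω^ω·2 + ω^2·2 + ω + 5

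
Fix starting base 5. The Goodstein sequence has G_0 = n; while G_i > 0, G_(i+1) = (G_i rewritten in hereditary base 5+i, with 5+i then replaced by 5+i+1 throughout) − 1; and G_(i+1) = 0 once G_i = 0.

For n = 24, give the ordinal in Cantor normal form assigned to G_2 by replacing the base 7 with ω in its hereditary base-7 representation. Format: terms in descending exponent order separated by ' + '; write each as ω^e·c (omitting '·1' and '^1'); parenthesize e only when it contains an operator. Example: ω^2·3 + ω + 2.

base 5: 24 = 4·5 + 4; at 6: 4·6 + 4 = 28; next = 27
base 6: 27 = 4·6 + 3; at 7: 4·7 + 3 = 31; next = 30
base 7: 30 = 4·7 + 2; at 8: 4·8 + 2 = 34; next = 33

ω·4 + 2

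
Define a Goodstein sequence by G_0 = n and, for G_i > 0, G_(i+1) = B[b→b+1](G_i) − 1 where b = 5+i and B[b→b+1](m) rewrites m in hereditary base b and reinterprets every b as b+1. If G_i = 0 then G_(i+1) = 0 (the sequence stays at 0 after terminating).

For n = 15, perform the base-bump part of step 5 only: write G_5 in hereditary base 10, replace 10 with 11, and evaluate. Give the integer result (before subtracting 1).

23

15 —HB5→ 3·5 —bump→ 3·6 = 18 —(−1)→ 17
17 —HB6→ 2·6 + 5 —bump→ 2·7 + 5 = 19 —(−1)→ 18
18 —HB7→ 2·7 + 4 —bump→ 2·8 + 4 = 20 —(−1)→ 19
19 —HB8→ 2·8 + 3 —bump→ 2·9 + 3 = 21 —(−1)→ 20
20 —HB9→ 2·9 + 2 —bump→ 2·10 + 2 = 22 —(−1)→ 21
21 —HB10→ 2·10 + 1 —bump→ 2·11 + 1 = 23 —(−1)→ 22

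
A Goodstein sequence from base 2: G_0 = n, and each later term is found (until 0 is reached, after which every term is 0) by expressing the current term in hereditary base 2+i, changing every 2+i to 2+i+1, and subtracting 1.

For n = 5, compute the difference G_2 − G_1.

i=0: 5 = 2^2 + 1 (b=2); 2→3: 3^3 + 1 = 28; 28−1 = 27
i=1: 27 = 3^3 (b=3); 3→4: 4^4 = 256; 256−1 = 255

228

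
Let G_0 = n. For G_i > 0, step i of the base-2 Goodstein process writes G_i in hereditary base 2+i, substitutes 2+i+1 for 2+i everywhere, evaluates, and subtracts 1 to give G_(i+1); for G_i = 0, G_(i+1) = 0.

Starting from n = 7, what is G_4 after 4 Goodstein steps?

7 —HB2→ 2^2 + 2 + 1 —bump→ 3^3 + 3 + 1 = 31 —(−1)→ 30
30 —HB3→ 3^3 + 3 —bump→ 4^4 + 4 = 260 —(−1)→ 259
259 —HB4→ 4^4 + 3 —bump→ 5^5 + 3 = 3128 —(−1)→ 3127
3127 —HB5→ 5^5 + 2 —bump→ 6^6 + 2 = 46658 —(−1)→ 46657

46657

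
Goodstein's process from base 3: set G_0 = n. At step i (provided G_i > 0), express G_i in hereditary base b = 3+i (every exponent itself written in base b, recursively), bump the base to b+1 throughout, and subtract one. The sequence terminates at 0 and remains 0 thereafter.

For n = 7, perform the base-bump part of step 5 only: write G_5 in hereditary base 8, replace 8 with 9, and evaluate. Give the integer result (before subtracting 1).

10

(0) 7|_3 = 2·3 + 1 ↦ 2·4 + 1|_4 = 9 ⇒ 8
(1) 8|_4 = 2·4 ↦ 2·5|_5 = 10 ⇒ 9
(2) 9|_5 = 5 + 4 ↦ 6 + 4|_6 = 10 ⇒ 9
(3) 9|_6 = 6 + 3 ↦ 7 + 3|_7 = 10 ⇒ 9
(4) 9|_7 = 7 + 2 ↦ 8 + 2|_8 = 10 ⇒ 9
(5) 9|_8 = 8 + 1 ↦ 9 + 1|_9 = 10 ⇒ 9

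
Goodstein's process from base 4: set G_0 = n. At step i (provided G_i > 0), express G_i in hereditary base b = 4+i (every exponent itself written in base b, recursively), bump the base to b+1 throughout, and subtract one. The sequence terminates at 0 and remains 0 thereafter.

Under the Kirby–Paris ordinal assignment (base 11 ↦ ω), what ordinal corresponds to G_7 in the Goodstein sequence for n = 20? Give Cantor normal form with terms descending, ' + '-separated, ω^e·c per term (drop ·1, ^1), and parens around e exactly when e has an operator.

G_0=20  [base 4] 4^2 + 4  →[4↦5]→  5^2 + 5 = 30  −1 ⇒ G_1=29
G_1=29  [base 5] 5^2 + 4  →[5↦6]→  6^2 + 4 = 40  −1 ⇒ G_2=39
G_2=39  [base 6] 6^2 + 3  →[6↦7]→  7^2 + 3 = 52  −1 ⇒ G_3=51
G_3=51  [base 7] 7^2 + 2  →[7↦8]→  8^2 + 2 = 66  −1 ⇒ G_4=65
G_4=65  [base 8] 8^2 + 1  →[8↦9]→  9^2 + 1 = 82  −1 ⇒ G_5=81
G_5=81  [base 9] 9^2  →[9↦10]→  10^2 = 100  −1 ⇒ G_6=99
G_6=99  [base 10] 9·10 + 9  →[10↦11]→  9·11 + 9 = 108  −1 ⇒ G_7=107
G_7=107  [base 11] 9·11 + 8  →[11↦12]→  9·12 + 8 = 116  −1 ⇒ G_8=115

ω·9 + 8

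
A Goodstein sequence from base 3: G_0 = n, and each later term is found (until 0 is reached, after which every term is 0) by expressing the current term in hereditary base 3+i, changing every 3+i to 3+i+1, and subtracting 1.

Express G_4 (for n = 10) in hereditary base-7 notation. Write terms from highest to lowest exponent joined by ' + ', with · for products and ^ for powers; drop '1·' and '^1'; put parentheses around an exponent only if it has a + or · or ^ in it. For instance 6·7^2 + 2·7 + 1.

4·7 + 2

step 0: 10 = 3^2 + 1; sub 4 for 3: 4^2 + 1; = 17; G_1 = 17−1 = 16
step 1: 16 = 4^2; sub 5 for 4: 5^2; = 25; G_2 = 25−1 = 24
step 2: 24 = 4·5 + 4; sub 6 for 5: 4·6 + 4; = 28; G_3 = 28−1 = 27
step 3: 27 = 4·6 + 3; sub 7 for 6: 4·7 + 3; = 31; G_4 = 31−1 = 30
step 4: 30 = 4·7 + 2; sub 8 for 7: 4·8 + 2; = 34; G_5 = 34−1 = 33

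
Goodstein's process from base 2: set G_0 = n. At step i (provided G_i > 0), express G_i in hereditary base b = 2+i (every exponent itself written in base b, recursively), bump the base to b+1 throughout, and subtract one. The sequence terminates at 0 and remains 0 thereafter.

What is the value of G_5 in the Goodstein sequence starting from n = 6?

base 2: 6 = 2^2 + 2; at 3: 3^3 + 3 = 30; next = 29
base 3: 29 = 3^3 + 2; at 4: 4^4 + 2 = 258; next = 257
base 4: 257 = 4^4 + 1; at 5: 5^5 + 1 = 3126; next = 3125
base 5: 3125 = 5^5; at 6: 6^6 = 46656; next = 46655
base 6: 46655 = 5·6^5 + 5·6^4 + 5·6^3 + 5·6^2 + 5·6 + 5; at 7: 5·7^5 + 5·7^4 + 5·7^3 + 5·7^2 + 5·7 + 5 = 98040; next = 98039
base 7: 98039 = 5·7^5 + 5·7^4 + 5·7^3 + 5·7^2 + 5·7 + 4; at 8: 5·8^5 + 5·8^4 + 5·8^3 + 5·8^2 + 5·8 + 4 = 187244; next = 187243

98039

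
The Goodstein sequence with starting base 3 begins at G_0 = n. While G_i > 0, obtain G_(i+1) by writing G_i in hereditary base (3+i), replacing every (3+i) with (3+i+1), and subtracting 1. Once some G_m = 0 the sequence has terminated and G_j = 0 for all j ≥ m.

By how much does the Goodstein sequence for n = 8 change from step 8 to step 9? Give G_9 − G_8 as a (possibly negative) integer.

0

base 3: 8 = 2·3 + 2; at 4: 2·4 + 2 = 10; next = 9
base 4: 9 = 2·4 + 1; at 5: 2·5 + 1 = 11; next = 10
base 5: 10 = 2·5; at 6: 2·6 = 12; next = 11
base 6: 11 = 6 + 5; at 7: 7 + 5 = 12; next = 11
base 7: 11 = 7 + 4; at 8: 8 + 4 = 12; next = 11
base 8: 11 = 8 + 3; at 9: 9 + 3 = 12; next = 11
base 9: 11 = 9 + 2; at 10: 10 + 2 = 12; next = 11
base 10: 11 = 10 + 1; at 11: 11 + 1 = 12; next = 11
base 11: 11 = 11; at 12: 12 = 12; next = 11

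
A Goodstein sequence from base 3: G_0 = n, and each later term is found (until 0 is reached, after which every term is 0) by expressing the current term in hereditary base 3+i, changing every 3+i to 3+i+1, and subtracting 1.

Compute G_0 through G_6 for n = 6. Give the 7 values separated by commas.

6, 7, 7, 7, 7, 7, 6

[0] 6 ≡ 2·3 (base 3). Lift 4: 8. −1: 7.
[1] 7 ≡ 4 + 3 (base 4). Lift 5: 8. −1: 7.
[2] 7 ≡ 5 + 2 (base 5). Lift 6: 8. −1: 7.
[3] 7 ≡ 6 + 1 (base 6). Lift 7: 8. −1: 7.
[4] 7 ≡ 7 (base 7). Lift 8: 8. −1: 7.
[5] 7 ≡ 7 (base 8). Lift 9: 7. −1: 6.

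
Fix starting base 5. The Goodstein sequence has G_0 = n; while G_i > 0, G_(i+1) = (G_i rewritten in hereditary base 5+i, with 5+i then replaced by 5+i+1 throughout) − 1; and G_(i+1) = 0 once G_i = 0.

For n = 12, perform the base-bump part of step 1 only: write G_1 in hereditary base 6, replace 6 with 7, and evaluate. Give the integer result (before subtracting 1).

15

base 5: 12 = 2·5 + 2; at 6: 2·6 + 2 = 14; next = 13
base 6: 13 = 2·6 + 1; at 7: 2·7 + 1 = 15; next = 14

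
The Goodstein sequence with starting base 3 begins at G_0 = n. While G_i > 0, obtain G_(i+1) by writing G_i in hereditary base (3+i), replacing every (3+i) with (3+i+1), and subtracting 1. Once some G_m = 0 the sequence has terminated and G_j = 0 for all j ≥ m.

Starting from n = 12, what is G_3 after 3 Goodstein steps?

37

[0] 12 ≡ 3^2 + 3 (base 3). Lift 4: 20. −1: 19.
[1] 19 ≡ 4^2 + 3 (base 4). Lift 5: 28. −1: 27.
[2] 27 ≡ 5^2 + 2 (base 5). Lift 6: 38. −1: 37.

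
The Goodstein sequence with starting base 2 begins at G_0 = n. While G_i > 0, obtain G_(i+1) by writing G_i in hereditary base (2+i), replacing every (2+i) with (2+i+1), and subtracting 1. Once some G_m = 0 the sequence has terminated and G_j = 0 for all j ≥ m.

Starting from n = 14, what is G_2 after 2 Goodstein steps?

G_0 = 14. HB_2(14) = 2^(2 + 1) + 2^2 + 2. Bump = 111. G_1 = 110.
G_1 = 110. HB_3(110) = 3^(3 + 1) + 3^3 + 2. Bump = 1282. G_2 = 1281.
G_2 = 1281. HB_4(1281) = 4^(4 + 1) + 4^4 + 1. Bump = 18751. G_3 = 18750.

1281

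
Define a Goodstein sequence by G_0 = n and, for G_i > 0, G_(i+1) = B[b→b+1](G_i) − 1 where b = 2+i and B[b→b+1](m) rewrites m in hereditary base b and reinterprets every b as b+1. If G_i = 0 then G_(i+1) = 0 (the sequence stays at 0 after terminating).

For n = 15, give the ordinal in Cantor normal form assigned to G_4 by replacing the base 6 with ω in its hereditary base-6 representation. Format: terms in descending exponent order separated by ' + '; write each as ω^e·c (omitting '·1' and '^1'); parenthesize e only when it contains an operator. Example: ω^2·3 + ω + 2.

ω^(ω + 1) + ω^ω + 1

(0) 15|_2 = 2^(2 + 1) + 2^2 + 2 + 1 ↦ 3^(3 + 1) + 3^3 + 3 + 1|_3 = 112 ⇒ 111
(1) 111|_3 = 3^(3 + 1) + 3^3 + 3 ↦ 4^(4 + 1) + 4^4 + 4|_4 = 1284 ⇒ 1283
(2) 1283|_4 = 4^(4 + 1) + 4^4 + 3 ↦ 5^(5 + 1) + 5^5 + 3|_5 = 18753 ⇒ 18752
(3) 18752|_5 = 5^(5 + 1) + 5^5 + 2 ↦ 6^(6 + 1) + 6^6 + 2|_6 = 326594 ⇒ 326593
(4) 326593|_6 = 6^(6 + 1) + 6^6 + 1 ↦ 7^(7 + 1) + 7^7 + 1|_7 = 6588345 ⇒ 6588344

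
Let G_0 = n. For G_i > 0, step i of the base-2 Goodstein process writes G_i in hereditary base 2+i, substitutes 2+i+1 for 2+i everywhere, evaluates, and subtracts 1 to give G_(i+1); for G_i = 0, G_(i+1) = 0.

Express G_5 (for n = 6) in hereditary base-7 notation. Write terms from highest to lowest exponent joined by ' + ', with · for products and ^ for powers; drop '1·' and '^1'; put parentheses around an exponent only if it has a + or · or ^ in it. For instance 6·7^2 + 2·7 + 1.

5·7^5 + 5·7^4 + 5·7^3 + 5·7^2 + 5·7 + 4

[0] 6 ≡ 2^2 + 2 (base 2). Lift 3: 30. −1: 29.
[1] 29 ≡ 3^3 + 2 (base 3). Lift 4: 258. −1: 257.
[2] 257 ≡ 4^4 + 1 (base 4). Lift 5: 3126. −1: 3125.
[3] 3125 ≡ 5^5 (base 5). Lift 6: 46656. −1: 46655.
[4] 46655 ≡ 5·6^5 + 5·6^4 + 5·6^3 + 5·6^2 + 5·6 + 5 (base 6). Lift 7: 98040. −1: 98039.
[5] 98039 ≡ 5·7^5 + 5·7^4 + 5·7^3 + 5·7^2 + 5·7 + 4 (base 7). Lift 8: 187244. −1: 187243.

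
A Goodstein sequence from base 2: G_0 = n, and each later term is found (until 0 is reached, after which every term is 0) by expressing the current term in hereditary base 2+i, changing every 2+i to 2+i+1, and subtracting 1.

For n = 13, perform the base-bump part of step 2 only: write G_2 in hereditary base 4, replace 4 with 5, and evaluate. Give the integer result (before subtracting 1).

13 —HB2→ 2^(2 + 1) + 2^2 + 1 —bump→ 3^(3 + 1) + 3^3 + 1 = 109 —(−1)→ 108
108 —HB3→ 3^(3 + 1) + 3^3 —bump→ 4^(4 + 1) + 4^4 = 1280 —(−1)→ 1279

16093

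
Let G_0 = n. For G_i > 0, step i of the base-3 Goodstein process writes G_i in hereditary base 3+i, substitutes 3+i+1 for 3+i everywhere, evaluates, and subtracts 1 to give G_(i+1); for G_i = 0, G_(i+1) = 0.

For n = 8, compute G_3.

11

base 3: 8 = 2·3 + 2; at 4: 2·4 + 2 = 10; next = 9
base 4: 9 = 2·4 + 1; at 5: 2·5 + 1 = 11; next = 10
base 5: 10 = 2·5; at 6: 2·6 = 12; next = 11
base 6: 11 = 6 + 5; at 7: 7 + 5 = 12; next = 11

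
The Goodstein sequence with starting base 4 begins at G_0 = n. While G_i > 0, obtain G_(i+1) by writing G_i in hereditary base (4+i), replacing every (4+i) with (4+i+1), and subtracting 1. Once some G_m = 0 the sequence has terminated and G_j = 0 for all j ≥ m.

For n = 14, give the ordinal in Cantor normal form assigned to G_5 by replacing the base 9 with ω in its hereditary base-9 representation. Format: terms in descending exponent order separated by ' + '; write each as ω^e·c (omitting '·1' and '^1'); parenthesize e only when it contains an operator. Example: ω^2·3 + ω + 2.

ω·2 + 4

G_0=14  [base 4] 3·4 + 2  →[4↦5]→  3·5 + 2 = 17  −1 ⇒ G_1=16
G_1=16  [base 5] 3·5 + 1  →[5↦6]→  3·6 + 1 = 19  −1 ⇒ G_2=18
G_2=18  [base 6] 3·6  →[6↦7]→  3·7 = 21  −1 ⇒ G_3=20
G_3=20  [base 7] 2·7 + 6  →[7↦8]→  2·8 + 6 = 22  −1 ⇒ G_4=21
G_4=21  [base 8] 2·8 + 5  →[8↦9]→  2·9 + 5 = 23  −1 ⇒ G_5=22
G_5=22  [base 9] 2·9 + 4  →[9↦10]→  2·10 + 4 = 24  −1 ⇒ G_6=23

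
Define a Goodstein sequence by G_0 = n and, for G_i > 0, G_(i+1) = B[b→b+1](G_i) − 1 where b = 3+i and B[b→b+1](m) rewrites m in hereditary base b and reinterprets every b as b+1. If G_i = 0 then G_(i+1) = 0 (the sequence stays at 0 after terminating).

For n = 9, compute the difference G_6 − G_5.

step 0: 9 = 3^2; sub 4 for 3: 4^2; = 16; G_1 = 16−1 = 15
step 1: 15 = 3·4 + 3; sub 5 for 4: 3·5 + 3; = 18; G_2 = 18−1 = 17
step 2: 17 = 3·5 + 2; sub 6 for 5: 3·6 + 2; = 20; G_3 = 20−1 = 19
step 3: 19 = 3·6 + 1; sub 7 for 6: 3·7 + 1; = 22; G_4 = 22−1 = 21
step 4: 21 = 3·7; sub 8 for 7: 3·8; = 24; G_5 = 24−1 = 23
step 5: 23 = 2·8 + 7; sub 9 for 8: 2·9 + 7; = 25; G_6 = 25−1 = 24

1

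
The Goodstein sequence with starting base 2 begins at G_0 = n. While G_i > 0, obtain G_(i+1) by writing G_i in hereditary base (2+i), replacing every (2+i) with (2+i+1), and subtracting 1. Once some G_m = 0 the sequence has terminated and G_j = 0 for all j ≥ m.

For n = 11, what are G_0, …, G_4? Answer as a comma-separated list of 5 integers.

11, 84, 1027, 15627, 279937

11 —HB2→ 2^(2 + 1) + 2 + 1 —bump→ 3^(3 + 1) + 3 + 1 = 85 —(−1)→ 84
84 —HB3→ 3^(3 + 1) + 3 —bump→ 4^(4 + 1) + 4 = 1028 —(−1)→ 1027
1027 —HB4→ 4^(4 + 1) + 3 —bump→ 5^(5 + 1) + 3 = 15628 —(−1)→ 15627
15627 —HB5→ 5^(5 + 1) + 2 —bump→ 6^(6 + 1) + 2 = 279938 —(−1)→ 279937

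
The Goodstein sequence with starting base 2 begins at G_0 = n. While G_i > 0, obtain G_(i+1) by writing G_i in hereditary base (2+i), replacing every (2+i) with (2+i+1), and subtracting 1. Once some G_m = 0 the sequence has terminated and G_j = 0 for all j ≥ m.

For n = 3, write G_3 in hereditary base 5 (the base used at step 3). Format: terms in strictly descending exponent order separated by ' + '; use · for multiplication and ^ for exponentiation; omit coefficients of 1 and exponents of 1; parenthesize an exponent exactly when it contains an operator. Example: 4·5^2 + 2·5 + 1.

base 2: 3 = 2 + 1; at 3: 3 + 1 = 4; next = 3
base 3: 3 = 3; at 4: 4 = 4; next = 3
base 4: 3 = 3; at 5: 3 = 3; next = 2
base 5: 2 = 2; at 6: 2 = 2; next = 1

2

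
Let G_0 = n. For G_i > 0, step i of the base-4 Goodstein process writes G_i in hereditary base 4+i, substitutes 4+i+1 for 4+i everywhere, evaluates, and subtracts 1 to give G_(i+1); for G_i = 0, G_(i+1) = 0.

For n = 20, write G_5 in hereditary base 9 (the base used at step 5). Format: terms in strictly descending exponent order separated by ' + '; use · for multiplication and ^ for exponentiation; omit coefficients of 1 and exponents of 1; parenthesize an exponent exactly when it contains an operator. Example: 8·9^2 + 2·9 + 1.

20 —HB4→ 4^2 + 4 —bump→ 5^2 + 5 = 30 —(−1)→ 29
29 —HB5→ 5^2 + 4 —bump→ 6^2 + 4 = 40 —(−1)→ 39
39 —HB6→ 6^2 + 3 —bump→ 7^2 + 3 = 52 —(−1)→ 51
51 —HB7→ 7^2 + 2 —bump→ 8^2 + 2 = 66 —(−1)→ 65
65 —HB8→ 8^2 + 1 —bump→ 9^2 + 1 = 82 —(−1)→ 81
81 —HB9→ 9^2 —bump→ 10^2 = 100 —(−1)→ 99

9^2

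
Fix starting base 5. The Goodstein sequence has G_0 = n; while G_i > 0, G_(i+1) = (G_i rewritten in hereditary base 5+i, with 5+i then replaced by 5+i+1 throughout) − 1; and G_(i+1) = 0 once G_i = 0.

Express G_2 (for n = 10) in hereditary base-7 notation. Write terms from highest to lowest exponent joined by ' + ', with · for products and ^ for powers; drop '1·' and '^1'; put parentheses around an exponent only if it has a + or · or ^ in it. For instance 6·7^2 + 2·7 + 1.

G_0 = 10. HB_5(10) = 2·5. Bump = 12. G_1 = 11.
G_1 = 11. HB_6(11) = 6 + 5. Bump = 12. G_2 = 11.
G_2 = 11. HB_7(11) = 7 + 4. Bump = 12. G_3 = 11.

7 + 4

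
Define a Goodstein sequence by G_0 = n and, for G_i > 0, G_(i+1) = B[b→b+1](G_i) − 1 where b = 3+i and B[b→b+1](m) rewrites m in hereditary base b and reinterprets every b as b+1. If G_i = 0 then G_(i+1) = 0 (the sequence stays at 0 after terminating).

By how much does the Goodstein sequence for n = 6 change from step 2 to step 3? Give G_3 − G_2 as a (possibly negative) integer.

0

G_0=6  [base 3] 2·3  →[3↦4]→  2·4 = 8  −1 ⇒ G_1=7
G_1=7  [base 4] 4 + 3  →[4↦5]→  5 + 3 = 8  −1 ⇒ G_2=7
G_2=7  [base 5] 5 + 2  →[5↦6]→  6 + 2 = 8  −1 ⇒ G_3=7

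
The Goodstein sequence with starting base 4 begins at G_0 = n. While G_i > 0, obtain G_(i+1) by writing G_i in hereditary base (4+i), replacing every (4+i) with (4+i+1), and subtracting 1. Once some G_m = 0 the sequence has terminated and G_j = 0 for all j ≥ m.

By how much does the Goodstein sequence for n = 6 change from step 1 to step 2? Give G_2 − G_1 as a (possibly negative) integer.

0

(0) 6|_4 = 4 + 2 ↦ 5 + 2|_5 = 7 ⇒ 6
(1) 6|_5 = 5 + 1 ↦ 6 + 1|_6 = 7 ⇒ 6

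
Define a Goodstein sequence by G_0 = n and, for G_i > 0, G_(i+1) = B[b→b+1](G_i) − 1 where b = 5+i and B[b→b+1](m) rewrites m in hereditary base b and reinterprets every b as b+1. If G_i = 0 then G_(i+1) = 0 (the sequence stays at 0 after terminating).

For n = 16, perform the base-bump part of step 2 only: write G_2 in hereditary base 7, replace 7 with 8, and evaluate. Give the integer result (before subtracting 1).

22

step 0: 16 = 3·5 + 1; sub 6 for 5: 3·6 + 1; = 19; G_1 = 19−1 = 18
step 1: 18 = 3·6; sub 7 for 6: 3·7; = 21; G_2 = 21−1 = 20
step 2: 20 = 2·7 + 6; sub 8 for 7: 2·8 + 6; = 22; G_3 = 22−1 = 21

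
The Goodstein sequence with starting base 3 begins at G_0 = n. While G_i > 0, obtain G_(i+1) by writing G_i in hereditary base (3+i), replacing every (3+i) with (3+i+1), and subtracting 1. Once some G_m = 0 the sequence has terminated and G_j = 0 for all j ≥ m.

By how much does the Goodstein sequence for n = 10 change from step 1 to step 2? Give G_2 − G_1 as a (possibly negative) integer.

10 —HB3→ 3^2 + 1 —bump→ 4^2 + 1 = 17 —(−1)→ 16
16 —HB4→ 4^2 —bump→ 5^2 = 25 —(−1)→ 24

8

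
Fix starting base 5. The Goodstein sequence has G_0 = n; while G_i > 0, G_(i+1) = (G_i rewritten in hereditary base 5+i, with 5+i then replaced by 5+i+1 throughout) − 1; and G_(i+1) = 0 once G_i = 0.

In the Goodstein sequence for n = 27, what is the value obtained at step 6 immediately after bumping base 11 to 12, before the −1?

88

i=0: 27 = 5^2 + 2 (b=5); 5→6: 6^2 + 2 = 38; 38−1 = 37
i=1: 37 = 6^2 + 1 (b=6); 6→7: 7^2 + 1 = 50; 50−1 = 49
i=2: 49 = 7^2 (b=7); 7→8: 8^2 = 64; 64−1 = 63
i=3: 63 = 7·8 + 7 (b=8); 8→9: 7·9 + 7 = 70; 70−1 = 69
i=4: 69 = 7·9 + 6 (b=9); 9→10: 7·10 + 6 = 76; 76−1 = 75
i=5: 75 = 7·10 + 5 (b=10); 10→11: 7·11 + 5 = 82; 82−1 = 81
i=6: 81 = 7·11 + 4 (b=11); 11→12: 7·12 + 4 = 88; 88−1 = 87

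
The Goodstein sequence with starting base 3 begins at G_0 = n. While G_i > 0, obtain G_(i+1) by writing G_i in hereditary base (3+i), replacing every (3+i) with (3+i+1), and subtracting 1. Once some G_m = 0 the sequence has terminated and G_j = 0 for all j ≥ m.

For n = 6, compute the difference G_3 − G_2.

0

step 0: 6 = 2·3; sub 4 for 3: 2·4; = 8; G_1 = 8−1 = 7
step 1: 7 = 4 + 3; sub 5 for 4: 5 + 3; = 8; G_2 = 8−1 = 7
step 2: 7 = 5 + 2; sub 6 for 5: 6 + 2; = 8; G_3 = 8−1 = 7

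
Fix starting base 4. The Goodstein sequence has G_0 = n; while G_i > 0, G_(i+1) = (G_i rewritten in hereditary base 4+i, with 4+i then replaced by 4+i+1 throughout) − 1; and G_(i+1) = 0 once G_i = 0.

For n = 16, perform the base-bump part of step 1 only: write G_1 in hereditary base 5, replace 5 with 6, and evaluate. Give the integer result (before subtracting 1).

28

i=0: 16 = 4^2 (b=4); 4→5: 5^2 = 25; 25−1 = 24
i=1: 24 = 4·5 + 4 (b=5); 5→6: 4·6 + 4 = 28; 28−1 = 27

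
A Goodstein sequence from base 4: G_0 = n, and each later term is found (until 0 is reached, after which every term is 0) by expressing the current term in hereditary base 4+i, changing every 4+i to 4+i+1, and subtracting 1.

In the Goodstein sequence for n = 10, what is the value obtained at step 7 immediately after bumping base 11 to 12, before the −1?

14

[0] 10 ≡ 2·4 + 2 (base 4). Lift 5: 12. −1: 11.
[1] 11 ≡ 2·5 + 1 (base 5). Lift 6: 13. −1: 12.
[2] 12 ≡ 2·6 (base 6). Lift 7: 14. −1: 13.
[3] 13 ≡ 7 + 6 (base 7). Lift 8: 14. −1: 13.
[4] 13 ≡ 8 + 5 (base 8). Lift 9: 14. −1: 13.
[5] 13 ≡ 9 + 4 (base 9). Lift 10: 14. −1: 13.
[6] 13 ≡ 10 + 3 (base 10). Lift 11: 14. −1: 13.
[7] 13 ≡ 11 + 2 (base 11). Lift 12: 14. −1: 13.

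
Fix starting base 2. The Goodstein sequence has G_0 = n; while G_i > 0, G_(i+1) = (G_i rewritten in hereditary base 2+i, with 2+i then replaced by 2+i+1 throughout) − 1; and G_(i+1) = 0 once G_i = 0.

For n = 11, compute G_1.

84

step 0: 11 = 2^(2 + 1) + 2 + 1; sub 3 for 2: 3^(3 + 1) + 3 + 1; = 85; G_1 = 85−1 = 84
step 1: 84 = 3^(3 + 1) + 3; sub 4 for 3: 4^(4 + 1) + 4; = 1028; G_2 = 1028−1 = 1027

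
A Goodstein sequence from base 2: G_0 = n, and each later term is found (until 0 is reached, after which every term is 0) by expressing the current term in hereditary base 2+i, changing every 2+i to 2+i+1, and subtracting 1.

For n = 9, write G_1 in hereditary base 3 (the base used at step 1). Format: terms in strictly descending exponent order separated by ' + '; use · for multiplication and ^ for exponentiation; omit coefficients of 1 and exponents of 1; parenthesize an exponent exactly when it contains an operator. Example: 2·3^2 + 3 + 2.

3^(3 + 1)

G_0=9  [base 2] 2^(2 + 1) + 1  →[2↦3]→  3^(3 + 1) + 1 = 82  −1 ⇒ G_1=81
G_1=81  [base 3] 3^(3 + 1)  →[3↦4]→  4^(4 + 1) = 1024  −1 ⇒ G_2=1023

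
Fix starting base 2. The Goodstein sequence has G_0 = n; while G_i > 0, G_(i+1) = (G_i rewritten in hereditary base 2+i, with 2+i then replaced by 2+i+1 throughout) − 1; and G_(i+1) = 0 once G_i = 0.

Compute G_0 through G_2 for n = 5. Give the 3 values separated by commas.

G_0 = 5. HB_2(5) = 2^2 + 1. Bump = 28. G_1 = 27.
G_1 = 27. HB_3(27) = 3^3. Bump = 256. G_2 = 255.

5, 27, 255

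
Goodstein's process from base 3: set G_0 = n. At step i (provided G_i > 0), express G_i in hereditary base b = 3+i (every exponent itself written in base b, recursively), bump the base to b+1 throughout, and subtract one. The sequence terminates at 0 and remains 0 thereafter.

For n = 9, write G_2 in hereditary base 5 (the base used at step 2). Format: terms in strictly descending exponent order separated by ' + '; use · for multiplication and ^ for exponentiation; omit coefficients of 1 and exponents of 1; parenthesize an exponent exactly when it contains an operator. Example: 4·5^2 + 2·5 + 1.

3·5 + 2

i=0: 9 = 3^2 (b=3); 3→4: 4^2 = 16; 16−1 = 15
i=1: 15 = 3·4 + 3 (b=4); 4→5: 3·5 + 3 = 18; 18−1 = 17
i=2: 17 = 3·5 + 2 (b=5); 5→6: 3·6 + 2 = 20; 20−1 = 19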